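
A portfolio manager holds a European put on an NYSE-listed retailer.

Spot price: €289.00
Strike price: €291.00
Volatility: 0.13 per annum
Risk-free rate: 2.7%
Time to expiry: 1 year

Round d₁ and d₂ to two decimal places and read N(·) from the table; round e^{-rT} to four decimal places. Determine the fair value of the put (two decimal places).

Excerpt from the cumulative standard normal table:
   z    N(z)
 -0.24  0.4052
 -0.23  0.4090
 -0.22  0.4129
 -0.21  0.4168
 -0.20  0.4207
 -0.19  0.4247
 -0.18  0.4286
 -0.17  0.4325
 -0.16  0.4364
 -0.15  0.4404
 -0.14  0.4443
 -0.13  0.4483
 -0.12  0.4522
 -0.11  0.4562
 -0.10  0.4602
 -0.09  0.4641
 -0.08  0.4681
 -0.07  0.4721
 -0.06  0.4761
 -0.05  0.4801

T = 1;  σ√T = 0.1300
d₁ = [ln(289/291) + (0.027 + 0.13²/2)·1] / 0.1300 = [-0.0069 + 0.0355] / 0.1300 = 0.2196 → 0.22
d₂ = d₁ − σ√T = 0.2196 − 0.1300 = 0.0896 → 0.09
exp(−rT) = exp(−0.027·1) = 0.9734
P = 291·0.9734·N(-0.09) − 289·N(-0.22) = 291·0.9734·0.4641 − 289·0.4129 = 131.4607 − 119.3281 = 12.1326

€12.13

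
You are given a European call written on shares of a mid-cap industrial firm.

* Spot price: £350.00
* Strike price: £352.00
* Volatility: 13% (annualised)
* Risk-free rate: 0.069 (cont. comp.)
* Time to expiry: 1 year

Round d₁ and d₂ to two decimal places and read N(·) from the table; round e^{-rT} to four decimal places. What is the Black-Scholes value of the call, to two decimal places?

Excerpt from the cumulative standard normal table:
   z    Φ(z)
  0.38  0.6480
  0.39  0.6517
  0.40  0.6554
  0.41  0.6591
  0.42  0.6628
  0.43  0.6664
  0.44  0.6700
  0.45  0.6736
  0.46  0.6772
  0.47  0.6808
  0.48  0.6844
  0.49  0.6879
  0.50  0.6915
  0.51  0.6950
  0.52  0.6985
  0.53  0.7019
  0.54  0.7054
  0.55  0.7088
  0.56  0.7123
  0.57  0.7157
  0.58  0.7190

T = 1;  σ√T = 0.1300
d₁ = [ln(350/352) + (0.069 + 0.13²/2)·1] / 0.1300 = [-0.0057 + 0.0775] / 0.1300 = 0.5519 which rounds to 0.55
d₂ = d₁ − σ√T = 0.5519 − 0.1300 = 0.4219 which rounds to 0.42
exp(−rT) = exp(−0.069·1) = 0.9333
C = 350·N(0.55) − 352·0.9333·N(0.42) = 350·0.7088 − 352·0.9333·0.6628 = 248.0800 − 217.7441 = 30.3359

£30.34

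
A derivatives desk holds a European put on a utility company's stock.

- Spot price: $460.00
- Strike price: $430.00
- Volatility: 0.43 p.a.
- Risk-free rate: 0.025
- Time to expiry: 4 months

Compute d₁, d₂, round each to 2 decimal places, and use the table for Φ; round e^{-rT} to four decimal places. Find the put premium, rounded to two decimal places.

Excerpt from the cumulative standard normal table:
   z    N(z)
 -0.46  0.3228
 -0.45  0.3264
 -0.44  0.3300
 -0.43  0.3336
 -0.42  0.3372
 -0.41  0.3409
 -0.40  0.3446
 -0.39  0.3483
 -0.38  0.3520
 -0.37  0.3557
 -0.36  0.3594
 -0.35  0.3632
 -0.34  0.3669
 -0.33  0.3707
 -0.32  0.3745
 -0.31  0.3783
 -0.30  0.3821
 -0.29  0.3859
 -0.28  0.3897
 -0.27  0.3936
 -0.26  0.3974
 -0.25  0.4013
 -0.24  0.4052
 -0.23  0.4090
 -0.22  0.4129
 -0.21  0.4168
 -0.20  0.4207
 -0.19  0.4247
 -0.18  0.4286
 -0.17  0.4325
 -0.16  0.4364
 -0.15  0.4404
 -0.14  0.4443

$29.31

σ√T = 0.43·√0.3333 = 0.2483
d₁ = [ln(460/430) + (0.025 + 0.43²/2)·0.3333] / 0.2483 = [0.0674 + 0.0391] / 0.2483 = 0.4294 which rounds to 0.43
d₂ = d₁ − σ√T = 0.4294 − 0.2483 = 0.1811 which rounds to 0.18
e^(−rT) = e^(−0.025·0.3333) = 0.9917
N(−d₂) = N(-0.18) = 0.4286;  N(−d₁) = N(-0.43) = 0.3336
P = 430·0.9917·0.4286 − 460·0.3336 = 182.7683 − 153.4560 = 29.3123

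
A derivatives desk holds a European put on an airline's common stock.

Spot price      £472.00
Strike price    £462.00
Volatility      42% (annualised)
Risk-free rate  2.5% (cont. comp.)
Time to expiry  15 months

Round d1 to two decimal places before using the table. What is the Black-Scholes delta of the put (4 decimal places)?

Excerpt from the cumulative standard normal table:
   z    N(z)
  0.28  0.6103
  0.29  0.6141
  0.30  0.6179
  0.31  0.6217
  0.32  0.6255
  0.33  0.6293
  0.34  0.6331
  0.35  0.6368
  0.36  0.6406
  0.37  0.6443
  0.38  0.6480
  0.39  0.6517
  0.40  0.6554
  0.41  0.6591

-0.3632

T = 1.25;  σ√T = 0.4696
d₁ = [ln(472/462) + (0.025 + 0.42²/2)·1.25] / 0.4696 = [0.0214 + 0.1415] / 0.4696 = 0.3469 → 0.35
N(d₁) = N(0.35) = 0.6368
Δ_put = N(d₁) − 1 = 0.6368 − 1 = -0.3632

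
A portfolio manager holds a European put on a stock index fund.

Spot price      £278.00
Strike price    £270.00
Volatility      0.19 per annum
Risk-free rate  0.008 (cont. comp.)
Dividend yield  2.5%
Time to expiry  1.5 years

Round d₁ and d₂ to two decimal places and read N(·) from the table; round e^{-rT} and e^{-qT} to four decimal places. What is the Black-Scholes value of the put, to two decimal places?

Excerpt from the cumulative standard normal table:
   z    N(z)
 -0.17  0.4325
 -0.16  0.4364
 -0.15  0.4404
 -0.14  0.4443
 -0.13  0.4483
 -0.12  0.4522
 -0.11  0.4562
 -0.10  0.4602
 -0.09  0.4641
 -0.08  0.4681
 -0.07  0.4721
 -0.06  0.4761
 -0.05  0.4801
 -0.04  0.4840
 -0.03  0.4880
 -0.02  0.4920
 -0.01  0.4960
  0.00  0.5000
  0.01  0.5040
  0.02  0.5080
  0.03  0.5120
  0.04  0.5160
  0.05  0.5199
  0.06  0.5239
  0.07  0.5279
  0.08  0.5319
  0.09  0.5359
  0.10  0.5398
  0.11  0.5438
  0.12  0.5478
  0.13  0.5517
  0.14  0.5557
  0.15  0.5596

T = 1.5;  σ√T = 0.2327
d₁ = [ln(278/270) + (0.008 − 0.025 + 0.19²/2)·1.5] / 0.2327 = [0.0292 + 0.0016] / 0.2327 = 0.1322 which rounds to 0.13
d₂ = d₁ − σ√T = 0.1322 − 0.2327 = -0.1005 which rounds to -0.10
exp(−qT) = exp(−0.025·1.5) = 0.9632;  exp(−rT) = exp(−0.008·1.5) = 0.9881
P = 270·0.9881·N(0.10) − 278·0.9632·N(-0.13) = 270·0.9881·0.5398 − 278·0.9632·0.4483 = 144.0116 − 120.0411 = 23.9705

£23.97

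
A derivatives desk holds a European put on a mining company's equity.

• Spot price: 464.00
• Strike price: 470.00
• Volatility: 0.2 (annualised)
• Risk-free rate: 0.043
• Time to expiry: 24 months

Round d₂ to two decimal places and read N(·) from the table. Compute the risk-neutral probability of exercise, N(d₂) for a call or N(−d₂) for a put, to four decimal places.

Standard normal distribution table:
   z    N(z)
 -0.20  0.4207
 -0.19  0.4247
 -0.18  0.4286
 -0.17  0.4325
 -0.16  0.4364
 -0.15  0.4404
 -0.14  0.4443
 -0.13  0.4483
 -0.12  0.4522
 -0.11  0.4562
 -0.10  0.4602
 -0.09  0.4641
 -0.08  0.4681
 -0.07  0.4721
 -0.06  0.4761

0.4522

σ√T = 0.2 × 1.4142 = 0.2828
d₁ = [ln(464/470) + (0.043 + ½·0.2²)·2] / (σ√T) = (-0.0128 + 0.1260) / 0.2828 = 0.4001 which rounds to 0.40
d₂ = 0.4001 − 0.2828 = 0.1172 which rounds to 0.12
Pr(exercise) under Q = N(−d₂) = N(-0.12) = 0.4522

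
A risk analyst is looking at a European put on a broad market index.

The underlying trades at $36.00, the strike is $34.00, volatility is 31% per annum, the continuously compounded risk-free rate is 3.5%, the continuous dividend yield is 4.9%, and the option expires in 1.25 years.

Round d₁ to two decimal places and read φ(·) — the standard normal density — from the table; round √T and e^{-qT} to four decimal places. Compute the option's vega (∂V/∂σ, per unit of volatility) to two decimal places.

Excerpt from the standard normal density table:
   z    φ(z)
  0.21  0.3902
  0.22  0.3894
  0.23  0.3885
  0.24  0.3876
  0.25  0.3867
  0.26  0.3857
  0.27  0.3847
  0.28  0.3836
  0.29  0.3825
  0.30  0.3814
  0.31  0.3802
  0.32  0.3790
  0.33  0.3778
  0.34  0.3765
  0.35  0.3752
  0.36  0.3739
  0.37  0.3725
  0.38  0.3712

T = 1.25;  σ√T = 0.3466
d₁ = [ln(36/34) + (0.035 − 0.049 + 0.31²/2)·1.25] / 0.3466 = [0.0572 + 0.0426] / 0.3466 = 0.2877 which rounds to 0.29
√T = √1.25 = 1.1180
φ(d₁) = φ(0.29) = 0.3825
exp(−qT) = exp(−0.049·1.25) = 0.9406
vega = S·exp(−qT)·φ(d₁)·√T = 36·0.9406·0.3825·1.1180 = 14.4804

14.48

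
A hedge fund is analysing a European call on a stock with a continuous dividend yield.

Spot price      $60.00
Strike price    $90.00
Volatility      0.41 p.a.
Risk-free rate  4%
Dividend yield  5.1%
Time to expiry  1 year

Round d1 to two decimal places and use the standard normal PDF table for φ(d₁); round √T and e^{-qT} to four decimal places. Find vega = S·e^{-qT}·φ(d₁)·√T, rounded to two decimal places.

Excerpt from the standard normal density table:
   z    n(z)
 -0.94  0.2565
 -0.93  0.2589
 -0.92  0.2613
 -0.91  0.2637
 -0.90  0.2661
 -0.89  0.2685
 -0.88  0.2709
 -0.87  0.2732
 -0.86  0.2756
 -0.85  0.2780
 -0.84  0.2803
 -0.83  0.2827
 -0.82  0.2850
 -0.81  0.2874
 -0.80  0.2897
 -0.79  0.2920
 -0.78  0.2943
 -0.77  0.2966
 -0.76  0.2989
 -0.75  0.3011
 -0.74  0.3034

σ√T = 0.41 × 1.0000 = 0.4100
d₁ = [ln(60/90) + (0.04 − 0.051 + ½·0.41²)·1] / (σ√T) = (-0.4055 + 0.0730) / 0.4100 = -0.8108 → -0.81
√T = √1 = 1.0000
φ(d₁) = φ(-0.81) = 0.2874
e^(−qT) = e^(−0.051·1) = 0.9503
vega = S·e^(−qT)·φ(d₁)·√T = 60·0.9503·0.2874·1.0000 = 16.3870

16.39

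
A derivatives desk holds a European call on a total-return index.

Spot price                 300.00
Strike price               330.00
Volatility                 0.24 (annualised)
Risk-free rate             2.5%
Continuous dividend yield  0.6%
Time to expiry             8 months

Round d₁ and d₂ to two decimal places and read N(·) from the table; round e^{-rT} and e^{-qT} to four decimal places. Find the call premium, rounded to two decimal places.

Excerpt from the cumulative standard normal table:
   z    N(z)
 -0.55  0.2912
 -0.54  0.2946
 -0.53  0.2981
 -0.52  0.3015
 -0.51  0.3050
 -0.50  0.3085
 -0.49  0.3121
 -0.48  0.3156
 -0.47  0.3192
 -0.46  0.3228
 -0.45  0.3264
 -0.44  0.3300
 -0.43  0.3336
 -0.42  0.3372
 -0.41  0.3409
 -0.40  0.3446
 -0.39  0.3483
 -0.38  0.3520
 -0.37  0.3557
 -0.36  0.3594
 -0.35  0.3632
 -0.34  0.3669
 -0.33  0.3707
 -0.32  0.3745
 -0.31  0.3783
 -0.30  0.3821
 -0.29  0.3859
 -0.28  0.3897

T = 0.6667;  σ√T = 0.1960
d₁ = [ln(300/330) + (0.025 − 0.006 + 0.24²/2)·0.6667] / 0.1960 = [-0.0953 + 0.0319] / 0.1960 = -0.3238 ⇒ -0.32
d₂ = d₁ − σ√T = -0.3238 − 0.1960 = -0.5197 ⇒ -0.52
e^(−qT) = e^(−0.006·0.6667) = 0.9960;  e^(−rT) = e^(−0.025·0.6667) = 0.9835
C = 300·0.9960·N(-0.32) − 330·0.9835·N(-0.52) = 300·0.9960·0.3745 − 330·0.9835·0.3015 = 111.9006 − 97.8533 = 14.0473

14.05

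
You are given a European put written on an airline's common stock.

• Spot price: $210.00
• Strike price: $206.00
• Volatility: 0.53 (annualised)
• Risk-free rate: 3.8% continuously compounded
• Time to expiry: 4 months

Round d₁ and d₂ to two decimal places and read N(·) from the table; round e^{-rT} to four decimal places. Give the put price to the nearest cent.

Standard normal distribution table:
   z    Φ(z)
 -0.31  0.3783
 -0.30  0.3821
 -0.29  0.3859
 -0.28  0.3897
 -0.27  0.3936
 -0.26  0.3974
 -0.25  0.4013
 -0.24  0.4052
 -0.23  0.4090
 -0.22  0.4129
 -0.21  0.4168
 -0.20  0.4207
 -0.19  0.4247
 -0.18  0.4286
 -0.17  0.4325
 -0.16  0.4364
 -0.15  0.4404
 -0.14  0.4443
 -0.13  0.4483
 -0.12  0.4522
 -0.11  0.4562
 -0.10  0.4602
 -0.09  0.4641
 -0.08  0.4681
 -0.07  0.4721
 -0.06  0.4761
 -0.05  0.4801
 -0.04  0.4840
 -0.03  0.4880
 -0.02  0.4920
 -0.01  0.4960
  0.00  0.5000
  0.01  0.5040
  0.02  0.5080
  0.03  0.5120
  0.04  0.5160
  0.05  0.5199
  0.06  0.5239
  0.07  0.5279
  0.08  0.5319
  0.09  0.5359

$22.30

T = 0.3333;  σ√T = 0.3060
ln(S/K) + (r + σ²/2)T = ln(210/206) + (0.038 + 0.53²/2)·0.3333 = 0.0192 + 0.0595 = 0.0787
d₁ = 0.0787 / 0.3060 = 0.2572 which rounds to 0.26
d₂ = d₁ − σ√T = 0.2572 − 0.3060 = -0.0488 which rounds to -0.05
exp(−rT) = exp(−0.038·0.3333) = 0.9874
P = 206·0.9874·N(0.05) − 210·N(-0.26) = 206·0.9874·0.5199 − 210·0.3974 = 105.7499 − 83.4540 = 22.2959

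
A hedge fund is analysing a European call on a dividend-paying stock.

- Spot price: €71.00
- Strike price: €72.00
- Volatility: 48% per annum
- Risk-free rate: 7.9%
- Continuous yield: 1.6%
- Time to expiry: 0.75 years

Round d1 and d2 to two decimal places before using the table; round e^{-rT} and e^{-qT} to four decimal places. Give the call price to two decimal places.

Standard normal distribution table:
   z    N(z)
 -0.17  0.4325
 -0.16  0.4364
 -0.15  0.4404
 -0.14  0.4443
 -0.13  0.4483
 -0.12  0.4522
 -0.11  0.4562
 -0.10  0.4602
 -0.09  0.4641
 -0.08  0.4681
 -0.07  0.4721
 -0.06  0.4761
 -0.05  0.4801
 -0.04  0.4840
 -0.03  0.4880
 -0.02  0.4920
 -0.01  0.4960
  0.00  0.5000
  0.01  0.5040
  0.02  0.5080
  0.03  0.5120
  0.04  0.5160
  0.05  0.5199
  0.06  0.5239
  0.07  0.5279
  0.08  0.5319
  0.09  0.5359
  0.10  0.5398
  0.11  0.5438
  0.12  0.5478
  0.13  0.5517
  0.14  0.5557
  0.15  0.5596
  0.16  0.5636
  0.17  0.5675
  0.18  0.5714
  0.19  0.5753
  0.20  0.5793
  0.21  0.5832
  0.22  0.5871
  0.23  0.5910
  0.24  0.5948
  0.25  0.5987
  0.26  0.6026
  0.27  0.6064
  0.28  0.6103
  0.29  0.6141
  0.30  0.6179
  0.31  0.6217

€12.66

σ√T = 0.48·√0.75 = 0.4157
ln(S/K) + (r − q + σ²/2)T = ln(71/72) + (0.079 − 0.016 + 0.48²/2)·0.75 = -0.0140 + 0.1336 = 0.1197
d₁ = 0.1197 / 0.4157 = 0.2879 ⇒ 0.29
d₂ = d₁ − σ√T = 0.2879 − 0.4157 = -0.1278 ⇒ -0.13
e^(−qT) = e^(−0.016·0.75) = 0.9881;  e^(−rT) = e^(−0.079·0.75) = 0.9425
C = 71·0.9881·N(0.29) − 72·0.9425·N(-0.13) = 71·0.9881·0.6141 − 72·0.9425·0.4483 = 43.0822 − 30.4216 = 12.6606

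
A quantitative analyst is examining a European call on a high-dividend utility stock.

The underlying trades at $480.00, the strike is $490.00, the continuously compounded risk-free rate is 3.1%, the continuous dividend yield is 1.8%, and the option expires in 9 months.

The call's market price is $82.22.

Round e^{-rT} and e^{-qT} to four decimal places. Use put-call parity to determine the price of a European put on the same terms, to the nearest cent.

$87.38

e^(−qT) = e^(−0.018·0.75) = 0.9866;  e^(−rT) = e^(−0.031·0.75) = 0.9770
Put-call parity: C − P = S·e^(−qT) − K·e^(−rT) = 480·0.9866 − 490·0.9770 = 473.5680 − 478.7300 = -5.1620
P = C − (C − P) = 82.22 − (-5.1620) = 87.3820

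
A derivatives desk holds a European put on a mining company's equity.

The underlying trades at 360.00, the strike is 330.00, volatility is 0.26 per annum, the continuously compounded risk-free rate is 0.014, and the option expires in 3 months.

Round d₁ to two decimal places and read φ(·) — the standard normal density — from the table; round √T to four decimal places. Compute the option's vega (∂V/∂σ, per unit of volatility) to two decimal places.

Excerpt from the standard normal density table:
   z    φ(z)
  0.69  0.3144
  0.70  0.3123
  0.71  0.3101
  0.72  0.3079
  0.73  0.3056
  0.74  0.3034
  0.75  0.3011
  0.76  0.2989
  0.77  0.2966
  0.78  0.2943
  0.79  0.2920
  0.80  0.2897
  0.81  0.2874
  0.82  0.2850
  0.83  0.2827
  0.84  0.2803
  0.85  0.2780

53.80

T = 0.25;  σ√T = 0.1300
d₁ = [ln(360/330) + (0.014 + 0.26²/2)·0.25] / 0.1300 = [0.0870 + 0.0120] / 0.1300 = 0.7612 which rounds to 0.76
√T = √0.25 = 0.5000
φ(d₁) = φ(0.76) = 0.2989
vega = S·φ(d₁)·√T = 360·0.2989·0.5000 = 53.8020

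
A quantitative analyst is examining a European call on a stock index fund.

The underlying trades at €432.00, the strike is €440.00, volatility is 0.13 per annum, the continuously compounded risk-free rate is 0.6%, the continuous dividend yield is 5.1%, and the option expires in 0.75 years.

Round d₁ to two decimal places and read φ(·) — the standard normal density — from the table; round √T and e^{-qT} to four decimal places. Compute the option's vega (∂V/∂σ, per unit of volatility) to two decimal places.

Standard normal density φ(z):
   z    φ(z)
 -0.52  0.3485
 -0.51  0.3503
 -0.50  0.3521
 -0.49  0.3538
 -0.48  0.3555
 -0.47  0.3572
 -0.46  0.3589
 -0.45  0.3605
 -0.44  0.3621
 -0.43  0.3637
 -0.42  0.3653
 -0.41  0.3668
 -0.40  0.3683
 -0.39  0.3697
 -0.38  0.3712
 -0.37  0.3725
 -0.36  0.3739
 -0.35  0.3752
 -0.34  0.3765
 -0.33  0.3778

132.08

σ√T = 0.13 × 0.8660 = 0.1126
d₁ = [ln(432/440) + (0.006 − 0.051 + 0.13²/2)·0.75] / 0.1126 = [-0.0183 − 0.0274] / 0.1126 = -0.4065 ⇒ -0.41
√T = √0.75 = 0.8660
φ(d₁) = φ(-0.41) = 0.3668
exp(−qT) = exp(−0.051·0.75) = 0.9625
vega = S·exp(−qT)·φ(d₁)·√T = 432·0.9625·0.3668·0.8660 = 132.0784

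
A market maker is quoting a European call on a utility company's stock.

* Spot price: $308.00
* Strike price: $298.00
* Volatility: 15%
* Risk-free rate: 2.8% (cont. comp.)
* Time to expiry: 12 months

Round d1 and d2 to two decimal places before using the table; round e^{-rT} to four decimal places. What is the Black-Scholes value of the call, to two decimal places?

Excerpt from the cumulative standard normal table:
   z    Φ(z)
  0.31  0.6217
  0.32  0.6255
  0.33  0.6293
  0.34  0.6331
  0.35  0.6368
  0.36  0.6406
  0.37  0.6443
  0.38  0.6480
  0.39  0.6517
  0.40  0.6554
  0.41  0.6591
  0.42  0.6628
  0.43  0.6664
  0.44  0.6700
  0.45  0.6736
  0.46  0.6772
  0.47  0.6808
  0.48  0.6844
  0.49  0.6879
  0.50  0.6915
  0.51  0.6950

T = 1;  σ√T = 0.1500
ln(S/K) + (r + σ²/2)T = ln(308/298) + (0.028 + 0.15²/2)·1 = 0.0330 + 0.0393 = 0.0723
d₁ = 0.0723 / 0.1500 = 0.4817 which rounds to 0.48
d₂ = d₁ − σ√T = 0.4817 − 0.1500 = 0.3317 which rounds to 0.33
e^(−rT) = e^(−0.028·1) = 0.9724
C = 308·N(0.48) − 298·0.9724·N(0.33) = 308·0.6844 − 298·0.9724·0.6293 = 210.7952 − 182.3555 = 28.4397

$28.44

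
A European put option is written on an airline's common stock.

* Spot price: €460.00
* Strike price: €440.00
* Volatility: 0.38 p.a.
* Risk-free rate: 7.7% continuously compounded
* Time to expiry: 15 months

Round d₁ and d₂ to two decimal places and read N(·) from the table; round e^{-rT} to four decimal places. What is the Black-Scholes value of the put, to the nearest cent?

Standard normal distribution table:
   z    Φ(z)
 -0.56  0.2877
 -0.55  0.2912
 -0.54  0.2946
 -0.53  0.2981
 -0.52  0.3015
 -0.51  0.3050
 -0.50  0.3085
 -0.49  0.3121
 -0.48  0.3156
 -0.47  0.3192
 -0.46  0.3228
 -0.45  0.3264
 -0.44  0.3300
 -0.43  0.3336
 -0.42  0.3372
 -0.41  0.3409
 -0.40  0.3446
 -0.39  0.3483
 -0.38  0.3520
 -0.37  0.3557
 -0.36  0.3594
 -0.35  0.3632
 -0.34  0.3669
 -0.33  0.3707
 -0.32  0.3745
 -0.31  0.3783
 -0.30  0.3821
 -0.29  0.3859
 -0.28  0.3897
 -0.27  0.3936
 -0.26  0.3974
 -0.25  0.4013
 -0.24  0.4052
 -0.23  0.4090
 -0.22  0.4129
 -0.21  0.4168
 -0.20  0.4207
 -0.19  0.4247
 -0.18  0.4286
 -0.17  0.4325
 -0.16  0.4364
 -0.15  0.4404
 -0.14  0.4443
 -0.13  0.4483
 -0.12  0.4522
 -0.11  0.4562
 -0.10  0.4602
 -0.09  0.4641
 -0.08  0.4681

€45.19

T = 1.25;  σ√T = 0.4249
ln(S/K) + (r + σ²/2)T = ln(460/440) + (0.077 + 0.38²/2)·1.25 = 0.0445 + 0.1865 = 0.2310
d₁ = 0.2310 / 0.4249 = 0.5436 which rounds to 0.54
d₂ = d₁ − σ√T = 0.5436 − 0.4249 = 0.1188 which rounds to 0.12
e^(−rT) = e^(−0.077·1.25) = 0.9082
N(−d₂) = N(-0.12) = 0.4522;  N(−d₁) = N(-0.54) = 0.2946
P = 440·0.9082·0.4522 − 460·0.2946 = 180.7027 − 135.5160 = 45.1867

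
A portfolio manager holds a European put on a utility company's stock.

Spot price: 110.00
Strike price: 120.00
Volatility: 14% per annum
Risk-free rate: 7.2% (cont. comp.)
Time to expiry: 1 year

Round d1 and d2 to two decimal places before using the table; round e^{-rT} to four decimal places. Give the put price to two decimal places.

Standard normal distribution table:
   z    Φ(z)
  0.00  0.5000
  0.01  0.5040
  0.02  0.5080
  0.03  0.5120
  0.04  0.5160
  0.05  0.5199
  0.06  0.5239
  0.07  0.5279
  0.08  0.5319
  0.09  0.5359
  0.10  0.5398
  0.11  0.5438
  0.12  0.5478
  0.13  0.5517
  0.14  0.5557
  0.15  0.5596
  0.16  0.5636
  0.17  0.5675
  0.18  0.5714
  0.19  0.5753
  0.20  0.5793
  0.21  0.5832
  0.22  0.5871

7.04

σ√T = 0.14·√1 = 0.1400
d₁ = [ln(110/120) + (0.072 + 0.14²/2)·1] / 0.1400 = [-0.0870 + 0.0818] / 0.1400 = -0.0372 ≈ -0.04
d₂ = d₁ − σ√T = -0.0372 − 0.1400 = -0.1772 ≈ -0.18
e^(−rT) = e^(−0.072·1) = 0.9305
N(−d₂) = N(0.18) = 0.5714;  N(−d₁) = N(0.04) = 0.5160
P = 120·0.9305·0.5714 − 110·0.5160 = 63.8025 − 56.7600 = 7.0425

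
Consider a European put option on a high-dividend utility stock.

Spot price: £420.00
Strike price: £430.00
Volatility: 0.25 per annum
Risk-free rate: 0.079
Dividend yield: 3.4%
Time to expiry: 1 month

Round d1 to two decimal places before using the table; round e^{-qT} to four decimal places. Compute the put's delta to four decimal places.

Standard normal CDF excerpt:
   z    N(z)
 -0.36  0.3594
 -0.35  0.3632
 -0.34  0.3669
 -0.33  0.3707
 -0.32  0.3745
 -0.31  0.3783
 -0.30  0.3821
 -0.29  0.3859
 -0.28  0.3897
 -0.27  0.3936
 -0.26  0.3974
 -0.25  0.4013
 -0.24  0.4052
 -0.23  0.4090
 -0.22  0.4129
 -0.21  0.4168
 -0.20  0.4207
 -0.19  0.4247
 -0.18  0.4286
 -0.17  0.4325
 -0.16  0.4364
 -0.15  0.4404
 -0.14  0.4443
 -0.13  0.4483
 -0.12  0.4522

-0.5931

σ√T = 0.25·√0.08333 = 0.0722
d₁ = [ln(420/430) + (0.079 − 0.034 + ½·0.25²)·0.08333] / (σ√T) = (-0.0235 + 0.0064) / 0.0722 = -0.2380 ⇒ -0.24
N(d₁) = N(-0.24) = 0.4052
Δ_put = e^(−qT)·(N(d₁) − 1) = 0.9972·(0.4052 − 1) = -0.5931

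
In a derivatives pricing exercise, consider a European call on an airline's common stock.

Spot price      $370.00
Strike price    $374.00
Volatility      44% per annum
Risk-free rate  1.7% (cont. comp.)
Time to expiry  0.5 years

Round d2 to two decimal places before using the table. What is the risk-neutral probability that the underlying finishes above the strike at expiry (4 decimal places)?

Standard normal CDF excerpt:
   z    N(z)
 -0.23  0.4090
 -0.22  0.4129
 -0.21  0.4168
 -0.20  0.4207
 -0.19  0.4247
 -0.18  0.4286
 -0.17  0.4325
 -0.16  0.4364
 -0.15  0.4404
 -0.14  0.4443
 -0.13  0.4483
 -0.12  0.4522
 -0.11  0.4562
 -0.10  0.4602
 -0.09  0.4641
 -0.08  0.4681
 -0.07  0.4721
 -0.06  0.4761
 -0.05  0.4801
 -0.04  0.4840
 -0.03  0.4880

σ√T = 0.44 × 0.7071 = 0.3111
ln(S/K) + (r + σ²/2)T = ln(370/374) + (0.017 + 0.44²/2)·0.5 = -0.0108 + 0.0569 = 0.0461
d₁ = 0.0461 / 0.3111 = 0.1483 → 0.15
d₂ = d₁ − σ√T = 0.1483 − 0.3111 = -0.1628 → -0.16
Risk-neutral Pr[S_T > K] = N(d₂) = N(-0.16) = 0.4364

0.4364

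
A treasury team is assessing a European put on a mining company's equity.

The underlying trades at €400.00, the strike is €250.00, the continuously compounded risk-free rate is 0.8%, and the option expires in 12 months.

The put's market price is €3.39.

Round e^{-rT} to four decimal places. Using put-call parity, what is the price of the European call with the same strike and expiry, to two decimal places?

€155.39

e^(−rT) = e^(−0.008·1) = 0.9920
Put-call parity: C − P = S − K·e^(−rT) = 400 − 250·0.9920 = 400 − 248.0000 = 152.0000
C = P + (C − P) = 3.39 + (152.0000) = 155.3900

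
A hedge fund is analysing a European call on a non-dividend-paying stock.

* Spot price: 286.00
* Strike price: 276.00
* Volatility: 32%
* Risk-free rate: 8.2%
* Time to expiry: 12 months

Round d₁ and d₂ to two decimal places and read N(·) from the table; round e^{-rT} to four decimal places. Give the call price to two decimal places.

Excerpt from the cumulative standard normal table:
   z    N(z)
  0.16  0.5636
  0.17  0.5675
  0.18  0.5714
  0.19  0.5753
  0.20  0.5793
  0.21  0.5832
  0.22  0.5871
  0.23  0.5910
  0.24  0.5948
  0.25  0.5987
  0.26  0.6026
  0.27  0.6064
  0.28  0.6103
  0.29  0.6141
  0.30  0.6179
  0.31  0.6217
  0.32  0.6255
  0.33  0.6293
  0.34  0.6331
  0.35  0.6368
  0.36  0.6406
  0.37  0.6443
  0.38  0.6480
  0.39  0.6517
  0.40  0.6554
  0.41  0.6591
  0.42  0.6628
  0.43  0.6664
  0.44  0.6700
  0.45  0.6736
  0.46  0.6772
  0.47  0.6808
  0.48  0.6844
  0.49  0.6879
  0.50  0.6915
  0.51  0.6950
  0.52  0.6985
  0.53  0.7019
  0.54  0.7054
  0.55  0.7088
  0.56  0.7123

52.45

σ√T = 0.32·√1 = 0.3200
ln(S/K) + (r + σ²/2)T = ln(286/276) + (0.082 + 0.32²/2)·1 = 0.0356 + 0.1332 = 0.1688
d₁ = 0.1688 / 0.3200 = 0.5275 ⇒ 0.53
d₂ = d₁ − σ√T = 0.5275 − 0.3200 = 0.2075 ⇒ 0.21
exp(−rT) = exp(−0.082·1) = 0.9213
N(d₁) = N(0.53) = 0.7019;  N(d₂) = N(0.21) = 0.5832
C = 286·0.7019 − 276·0.9213·0.5832 = 200.7434 − 148.2954 = 52.4480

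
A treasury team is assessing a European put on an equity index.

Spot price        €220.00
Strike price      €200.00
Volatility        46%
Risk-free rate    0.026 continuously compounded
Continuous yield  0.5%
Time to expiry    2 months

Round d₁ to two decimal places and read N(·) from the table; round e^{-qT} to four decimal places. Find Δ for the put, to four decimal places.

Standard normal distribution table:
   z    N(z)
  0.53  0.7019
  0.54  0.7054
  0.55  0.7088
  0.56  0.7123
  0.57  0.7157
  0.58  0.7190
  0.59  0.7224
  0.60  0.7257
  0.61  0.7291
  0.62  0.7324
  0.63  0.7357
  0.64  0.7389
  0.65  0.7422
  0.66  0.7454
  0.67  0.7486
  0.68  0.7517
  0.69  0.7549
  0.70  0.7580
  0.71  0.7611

σ√T = 0.46·√0.1667 = 0.1878
ln(S/K) + (r − q + σ²/2)T = ln(220/200) + (0.026 − 0.005 + 0.46²/2)·0.1667 = 0.0953 + 0.0211 = 0.1164
d₁ = 0.1164 / 0.1878 = 0.6201 → 0.62
N(d₁) = N(0.62) = 0.7324
Δ_put = e^(−qT)·(N(d₁) − 1) = 0.9992·(0.7324 − 1) = -0.2674

-0.2674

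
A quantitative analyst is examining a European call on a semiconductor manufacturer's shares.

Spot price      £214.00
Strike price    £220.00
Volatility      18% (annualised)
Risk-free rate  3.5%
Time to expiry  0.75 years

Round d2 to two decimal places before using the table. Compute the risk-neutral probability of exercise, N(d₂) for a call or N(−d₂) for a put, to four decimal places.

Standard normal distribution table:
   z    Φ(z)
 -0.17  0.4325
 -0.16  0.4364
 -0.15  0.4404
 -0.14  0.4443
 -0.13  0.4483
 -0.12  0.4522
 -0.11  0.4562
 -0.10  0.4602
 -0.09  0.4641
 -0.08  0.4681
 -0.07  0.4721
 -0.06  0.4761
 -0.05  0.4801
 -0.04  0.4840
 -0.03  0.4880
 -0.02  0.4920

0.4641

T = 0.75;  σ√T = 0.1559
d₁ = [ln(214/220) + (0.035 + 0.18²/2)·0.75] / 0.1559 = [-0.0277 + 0.0384] / 0.1559 = 0.0690 → 0.07
d₂ = d₁ − σ√T = 0.0690 − 0.1559 = -0.0869 → -0.09
Risk-neutral Pr[S_T > K] = N(d₂) = N(-0.09) = 0.4641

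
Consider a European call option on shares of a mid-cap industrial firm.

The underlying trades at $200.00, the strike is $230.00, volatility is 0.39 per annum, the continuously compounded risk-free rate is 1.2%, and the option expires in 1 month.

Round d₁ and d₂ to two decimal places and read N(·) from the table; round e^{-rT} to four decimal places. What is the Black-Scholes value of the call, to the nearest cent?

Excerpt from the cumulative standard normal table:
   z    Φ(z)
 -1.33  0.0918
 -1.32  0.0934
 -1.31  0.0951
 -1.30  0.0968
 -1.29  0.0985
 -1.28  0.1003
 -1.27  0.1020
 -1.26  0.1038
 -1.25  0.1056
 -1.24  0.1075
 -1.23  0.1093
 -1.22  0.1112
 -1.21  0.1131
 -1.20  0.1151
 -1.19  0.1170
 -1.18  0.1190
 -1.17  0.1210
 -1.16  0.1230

σ√T = 0.39·√0.08333 = 0.1126
d₁ = [ln(200/230) + (0.012 + 0.39²/2)·0.08333] / 0.1126 = [-0.1398 + 0.0073] / 0.1126 = -1.1762 → -1.18
d₂ = d₁ − σ√T = -1.1762 − 0.1126 = -1.2888 → -1.29
exp(−rT) = exp(−0.012·0.08333) = 0.9990
N(d₁) = N(-1.18) = 0.1190;  N(d₂) = N(-1.29) = 0.0985
C = 200·0.1190 − 230·0.9990·0.0985 = 23.8000 − 22.6323 = 1.1677

$1.17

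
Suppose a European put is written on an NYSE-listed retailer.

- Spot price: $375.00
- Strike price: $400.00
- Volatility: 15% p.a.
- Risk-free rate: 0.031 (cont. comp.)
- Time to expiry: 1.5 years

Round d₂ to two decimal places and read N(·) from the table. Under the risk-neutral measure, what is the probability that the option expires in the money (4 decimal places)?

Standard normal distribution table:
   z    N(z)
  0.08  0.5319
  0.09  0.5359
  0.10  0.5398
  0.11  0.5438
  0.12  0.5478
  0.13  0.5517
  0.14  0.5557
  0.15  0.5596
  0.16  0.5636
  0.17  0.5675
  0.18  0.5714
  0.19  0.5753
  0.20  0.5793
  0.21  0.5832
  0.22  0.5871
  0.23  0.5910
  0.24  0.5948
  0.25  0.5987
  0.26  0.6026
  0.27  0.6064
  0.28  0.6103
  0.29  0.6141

0.5753

T = 1.5;  σ√T = 0.1837
ln(S/K) + (r + σ²/2)T = ln(375/400) + (0.031 + 0.15²/2)·1.5 = -0.0645 + 0.0634 = -0.0012
d₁ = -0.0012 / 0.1837 = -0.0063 which rounds to -0.01
d₂ = d₁ − σ√T = -0.0063 − 0.1837 = -0.1900 which rounds to -0.19
Risk-neutral Pr[S_T < K] = N(−d₂) = N(0.19) = 0.5753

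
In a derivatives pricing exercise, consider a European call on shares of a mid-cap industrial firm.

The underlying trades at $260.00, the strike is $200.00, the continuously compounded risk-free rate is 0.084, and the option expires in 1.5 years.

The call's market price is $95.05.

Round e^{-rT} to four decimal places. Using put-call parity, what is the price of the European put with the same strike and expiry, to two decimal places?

exp(−rT) = exp(−0.084·1.5) = 0.8816
Put-call parity: C − P = S − K·e^(−rT) = 260 − 200·0.8816 = 260 − 176.3200 = 83.6800
P = C − (C − P) = 95.05 − (83.6800) = 11.3700

$11.37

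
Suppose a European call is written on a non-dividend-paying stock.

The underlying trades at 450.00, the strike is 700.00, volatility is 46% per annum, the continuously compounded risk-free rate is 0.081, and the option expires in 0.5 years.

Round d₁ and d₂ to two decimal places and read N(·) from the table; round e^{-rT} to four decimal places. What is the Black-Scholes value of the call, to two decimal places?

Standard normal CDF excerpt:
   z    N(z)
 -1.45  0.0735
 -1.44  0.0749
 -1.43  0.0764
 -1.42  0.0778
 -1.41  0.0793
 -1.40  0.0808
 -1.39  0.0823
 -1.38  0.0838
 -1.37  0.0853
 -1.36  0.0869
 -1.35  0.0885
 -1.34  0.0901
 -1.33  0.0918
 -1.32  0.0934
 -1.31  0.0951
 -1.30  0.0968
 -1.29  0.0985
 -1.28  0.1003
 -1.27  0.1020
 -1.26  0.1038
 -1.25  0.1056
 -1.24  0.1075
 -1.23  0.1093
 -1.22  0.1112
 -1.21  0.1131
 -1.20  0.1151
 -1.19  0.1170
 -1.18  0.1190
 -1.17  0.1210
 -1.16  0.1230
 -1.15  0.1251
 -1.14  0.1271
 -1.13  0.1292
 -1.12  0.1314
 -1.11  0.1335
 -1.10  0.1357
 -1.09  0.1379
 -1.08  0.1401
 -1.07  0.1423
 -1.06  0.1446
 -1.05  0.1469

σ√T = 0.46·√0.5 = 0.3253
ln(S/K) + (r + σ²/2)T = ln(450/700) + (0.081 + 0.46²/2)·0.5 = -0.4418 + 0.0934 = -0.3484
d₁ = -0.3484 / 0.3253 = -1.0712 ⇒ -1.07
d₂ = d₁ − σ√T = -1.0712 − 0.3253 = -1.3965 ⇒ -1.40
e^(−rT) = e^(−0.081·0.5) = 0.9603
N(d₁) = N(-1.07) = 0.1423;  N(d₂) = N(-1.40) = 0.0808
C = 450·0.1423 − 700·0.9603·0.0808 = 64.0350 − 54.3146 = 9.7204

9.72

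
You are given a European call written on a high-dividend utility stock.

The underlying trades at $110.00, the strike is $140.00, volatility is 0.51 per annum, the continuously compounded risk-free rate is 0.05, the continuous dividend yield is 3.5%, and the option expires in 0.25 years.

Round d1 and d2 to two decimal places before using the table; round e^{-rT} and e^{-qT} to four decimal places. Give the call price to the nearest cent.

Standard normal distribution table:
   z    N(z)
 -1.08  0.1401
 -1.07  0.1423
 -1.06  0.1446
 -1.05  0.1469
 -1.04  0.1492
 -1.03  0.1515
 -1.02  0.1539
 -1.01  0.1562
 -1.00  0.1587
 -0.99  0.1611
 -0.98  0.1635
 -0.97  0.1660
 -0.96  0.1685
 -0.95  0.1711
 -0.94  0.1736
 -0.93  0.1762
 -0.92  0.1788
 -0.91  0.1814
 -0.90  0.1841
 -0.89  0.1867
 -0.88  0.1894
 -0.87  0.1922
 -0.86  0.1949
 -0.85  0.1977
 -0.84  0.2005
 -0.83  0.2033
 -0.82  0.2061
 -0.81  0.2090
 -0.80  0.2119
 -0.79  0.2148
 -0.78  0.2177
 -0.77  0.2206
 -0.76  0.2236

$3.11

σ√T = 0.51·√0.25 = 0.2550
d₁ = [ln(110/140) + (0.05 − 0.035 + 0.51²/2)·0.25] / 0.2550 = [-0.2412 + 0.0363] / 0.2550 = -0.8035 which rounds to -0.80
d₂ = d₁ − σ√T = -0.8035 − 0.2550 = -1.0585 which rounds to -1.06
exp(−qT) = exp(−0.035·0.25) = 0.9913;  exp(−rT) = exp(−0.05·0.25) = 0.9876
C = 110·0.9913·N(-0.80) − 140·0.9876·N(-1.06) = 110·0.9913·0.2119 − 140·0.9876·0.1446 = 23.1062 − 19.9930 = 3.1132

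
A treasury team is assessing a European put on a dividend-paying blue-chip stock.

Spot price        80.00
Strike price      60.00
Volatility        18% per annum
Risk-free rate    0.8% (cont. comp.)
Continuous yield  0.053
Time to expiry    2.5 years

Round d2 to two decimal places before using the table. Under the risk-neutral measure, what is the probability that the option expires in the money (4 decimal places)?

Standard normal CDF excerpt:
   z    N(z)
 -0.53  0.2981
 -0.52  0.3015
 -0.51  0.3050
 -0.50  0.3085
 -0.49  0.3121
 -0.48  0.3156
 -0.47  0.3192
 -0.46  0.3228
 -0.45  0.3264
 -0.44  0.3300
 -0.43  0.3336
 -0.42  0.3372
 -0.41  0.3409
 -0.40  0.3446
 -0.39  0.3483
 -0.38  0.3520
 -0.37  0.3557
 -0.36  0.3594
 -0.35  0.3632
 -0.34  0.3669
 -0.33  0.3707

0.3192

σ√T = 0.18 × 1.5811 = 0.2846
d₁ = [ln(80/60) + (0.008 − 0.053 + 0.18²/2)·2.5] / 0.2846 = [0.2877 − 0.0720] / 0.2846 = 0.7578 → 0.76
d₂ = d₁ − σ√T = 0.7578 − 0.2846 = 0.4732 → 0.47
Risk-neutral Pr[S_T < K] = N(−d₂) = N(-0.47) = 0.3192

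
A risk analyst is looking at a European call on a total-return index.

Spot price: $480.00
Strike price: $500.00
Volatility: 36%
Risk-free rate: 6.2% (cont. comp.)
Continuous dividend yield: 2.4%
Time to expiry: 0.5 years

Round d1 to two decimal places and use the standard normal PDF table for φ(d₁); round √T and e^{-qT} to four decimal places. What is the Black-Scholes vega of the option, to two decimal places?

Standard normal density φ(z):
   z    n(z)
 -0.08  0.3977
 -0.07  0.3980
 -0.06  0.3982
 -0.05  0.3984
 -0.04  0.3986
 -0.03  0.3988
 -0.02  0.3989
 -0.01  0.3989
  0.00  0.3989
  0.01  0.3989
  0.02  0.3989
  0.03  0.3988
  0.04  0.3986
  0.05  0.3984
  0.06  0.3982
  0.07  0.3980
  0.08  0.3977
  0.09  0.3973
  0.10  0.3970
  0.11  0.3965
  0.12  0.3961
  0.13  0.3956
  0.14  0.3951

133.68

σ√T = 0.36·√0.5 = 0.2546
d₁ = [ln(480/500) + (0.062 − 0.024 + ½·0.36²)·0.5] / (σ√T) = (-0.0408 + 0.0514) / 0.2546 = 0.0416 which rounds to 0.04
√T = √0.5 = 0.7071
φ(d₁) = φ(0.04) = 0.3986
e^(−qT) = e^(−0.024·0.5) = 0.9881
vega = S·e^(−qT)·φ(d₁)·√T = 480·0.9881·0.3986·0.7071 = 133.6781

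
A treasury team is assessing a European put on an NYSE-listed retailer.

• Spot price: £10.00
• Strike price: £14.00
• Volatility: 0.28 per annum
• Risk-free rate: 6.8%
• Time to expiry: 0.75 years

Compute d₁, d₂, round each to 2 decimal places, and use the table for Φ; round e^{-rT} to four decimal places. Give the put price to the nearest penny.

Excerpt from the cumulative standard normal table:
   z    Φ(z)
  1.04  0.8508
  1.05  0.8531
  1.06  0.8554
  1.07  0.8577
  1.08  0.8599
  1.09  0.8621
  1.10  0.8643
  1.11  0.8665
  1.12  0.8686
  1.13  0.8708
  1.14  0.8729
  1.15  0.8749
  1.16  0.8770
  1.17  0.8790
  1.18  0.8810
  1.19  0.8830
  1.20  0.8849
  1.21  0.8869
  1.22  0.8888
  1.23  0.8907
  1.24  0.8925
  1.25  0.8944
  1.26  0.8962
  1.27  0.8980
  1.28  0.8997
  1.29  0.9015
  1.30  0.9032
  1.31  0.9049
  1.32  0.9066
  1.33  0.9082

£3.46

T = 0.75;  σ√T = 0.2425
d₁ = [ln(10/14) + (0.068 + 0.28²/2)·0.75] / 0.2425 = [-0.3365 + 0.0804] / 0.2425 = -1.0560 which rounds to -1.06
d₂ = d₁ − σ√T = -1.0560 − 0.2425 = -1.2985 which rounds to -1.30
exp(−rT) = exp(−0.068·0.75) = 0.9503
N(−d₂) = N(1.30) = 0.9032;  N(−d₁) = N(1.06) = 0.8554
P = 14·0.9503·0.9032 − 10·0.8554 = 12.0164 − 8.5540 = 3.4624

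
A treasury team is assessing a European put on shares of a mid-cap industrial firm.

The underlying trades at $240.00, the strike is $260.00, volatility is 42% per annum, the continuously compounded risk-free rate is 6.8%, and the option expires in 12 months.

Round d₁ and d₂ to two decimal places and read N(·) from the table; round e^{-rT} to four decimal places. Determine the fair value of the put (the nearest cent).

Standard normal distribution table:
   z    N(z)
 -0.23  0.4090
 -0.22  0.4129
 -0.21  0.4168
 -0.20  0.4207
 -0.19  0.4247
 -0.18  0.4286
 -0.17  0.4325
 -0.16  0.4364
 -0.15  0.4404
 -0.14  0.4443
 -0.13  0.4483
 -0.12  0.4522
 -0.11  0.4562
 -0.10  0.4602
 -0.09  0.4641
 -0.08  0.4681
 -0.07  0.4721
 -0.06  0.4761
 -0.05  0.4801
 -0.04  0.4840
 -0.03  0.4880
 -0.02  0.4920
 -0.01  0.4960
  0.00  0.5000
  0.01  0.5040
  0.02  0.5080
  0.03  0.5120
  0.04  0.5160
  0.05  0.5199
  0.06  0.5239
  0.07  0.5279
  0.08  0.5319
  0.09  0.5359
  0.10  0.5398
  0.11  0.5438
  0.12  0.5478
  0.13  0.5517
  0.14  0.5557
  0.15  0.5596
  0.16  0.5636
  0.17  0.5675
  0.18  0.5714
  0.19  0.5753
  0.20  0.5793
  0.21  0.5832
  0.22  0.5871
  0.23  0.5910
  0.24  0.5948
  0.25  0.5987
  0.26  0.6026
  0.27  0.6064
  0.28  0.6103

$41.62

σ√T = 0.42·√1 = 0.4200
d₁ = [ln(240/260) + (0.068 + 0.42²/2)·1] / 0.4200 = [-0.0800 + 0.1562] / 0.4200 = 0.1813 → 0.18
d₂ = d₁ − σ√T = 0.1813 − 0.4200 = -0.2387 → -0.24
e^(−rT) = e^(−0.068·1) = 0.9343
N(−d₂) = N(0.24) = 0.5948;  N(−d₁) = N(-0.18) = 0.4286
P = 260·0.9343·0.5948 − 240·0.4286 = 144.4876 − 102.8640 = 41.6236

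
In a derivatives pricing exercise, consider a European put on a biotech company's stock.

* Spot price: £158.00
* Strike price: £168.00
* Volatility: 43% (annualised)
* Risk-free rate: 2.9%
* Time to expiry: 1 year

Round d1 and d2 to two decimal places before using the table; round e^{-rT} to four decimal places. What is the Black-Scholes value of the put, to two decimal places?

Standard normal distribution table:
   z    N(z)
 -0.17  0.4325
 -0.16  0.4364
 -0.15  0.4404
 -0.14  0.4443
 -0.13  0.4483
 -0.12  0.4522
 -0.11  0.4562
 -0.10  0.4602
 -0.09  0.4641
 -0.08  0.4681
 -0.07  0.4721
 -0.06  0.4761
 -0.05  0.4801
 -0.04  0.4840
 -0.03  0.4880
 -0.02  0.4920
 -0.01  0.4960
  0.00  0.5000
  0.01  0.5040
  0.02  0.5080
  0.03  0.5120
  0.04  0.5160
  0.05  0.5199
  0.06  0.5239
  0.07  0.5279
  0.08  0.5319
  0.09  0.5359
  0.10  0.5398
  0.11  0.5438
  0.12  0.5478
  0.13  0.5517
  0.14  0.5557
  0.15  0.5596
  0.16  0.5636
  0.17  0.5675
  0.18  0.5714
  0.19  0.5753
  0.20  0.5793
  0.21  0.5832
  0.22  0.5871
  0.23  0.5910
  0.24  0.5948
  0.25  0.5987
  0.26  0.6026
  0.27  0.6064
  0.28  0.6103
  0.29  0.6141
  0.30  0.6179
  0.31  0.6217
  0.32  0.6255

£30.02

T = 1;  σ√T = 0.4300
d₁ = [ln(158/168) + (0.029 + ½·0.43²)·1] / (σ√T) = (-0.0614 + 0.1214) / 0.4300 = 0.1397 → 0.14
d₂ = 0.1397 − 0.4300 = -0.2903 → -0.29
exp(−rT) = exp(−0.029·1) = 0.9714
N(−d₂) = N(0.29) = 0.6141;  N(−d₁) = N(-0.14) = 0.4443
P = 168·0.9714·0.6141 − 158·0.4443 = 100.2182 − 70.1994 = 30.0188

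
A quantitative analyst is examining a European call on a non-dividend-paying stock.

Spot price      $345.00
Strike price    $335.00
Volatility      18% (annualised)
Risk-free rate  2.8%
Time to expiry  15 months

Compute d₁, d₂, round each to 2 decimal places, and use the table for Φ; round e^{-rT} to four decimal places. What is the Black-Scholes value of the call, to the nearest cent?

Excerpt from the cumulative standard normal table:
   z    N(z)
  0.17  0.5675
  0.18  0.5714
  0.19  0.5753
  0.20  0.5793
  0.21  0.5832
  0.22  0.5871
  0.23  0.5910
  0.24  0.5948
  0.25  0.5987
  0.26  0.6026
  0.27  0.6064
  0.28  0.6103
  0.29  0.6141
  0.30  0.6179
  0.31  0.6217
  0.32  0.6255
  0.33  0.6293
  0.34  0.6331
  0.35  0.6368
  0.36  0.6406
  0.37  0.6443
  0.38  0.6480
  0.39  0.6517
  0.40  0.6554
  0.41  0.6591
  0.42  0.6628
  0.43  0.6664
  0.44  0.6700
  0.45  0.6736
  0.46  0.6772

$38.75

σ√T = 0.18·√1.25 = 0.2012
d₁ = [ln(345/335) + (0.028 + 0.18²/2)·1.25] / 0.2012 = [0.0294 + 0.0553] / 0.2012 = 0.4207 which rounds to 0.42
d₂ = d₁ − σ√T = 0.4207 − 0.2012 = 0.2195 which rounds to 0.22
e^(−rT) = e^(−0.028·1.25) = 0.9656
C = 345·N(0.42) − 335·0.9656·N(0.22) = 345·0.6628 − 335·0.9656·0.5871 = 228.6660 − 189.9128 = 38.7532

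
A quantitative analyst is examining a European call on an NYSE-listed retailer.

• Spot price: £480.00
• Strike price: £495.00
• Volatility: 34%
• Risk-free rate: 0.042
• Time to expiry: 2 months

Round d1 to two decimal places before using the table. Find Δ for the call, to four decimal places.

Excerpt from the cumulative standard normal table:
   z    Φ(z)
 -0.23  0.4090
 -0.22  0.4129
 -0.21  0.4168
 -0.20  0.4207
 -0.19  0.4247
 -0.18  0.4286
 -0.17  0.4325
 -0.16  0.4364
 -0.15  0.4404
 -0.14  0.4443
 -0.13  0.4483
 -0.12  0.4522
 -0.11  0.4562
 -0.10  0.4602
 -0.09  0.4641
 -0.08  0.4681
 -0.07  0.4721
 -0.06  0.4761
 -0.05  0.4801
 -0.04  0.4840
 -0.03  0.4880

0.4602

T = 0.1667;  σ√T = 0.1388
ln(S/K) + (r + σ²/2)T = ln(480/495) + (0.042 + 0.34²/2)·0.1667 = -0.0308 + 0.0166 = -0.0141
d₁ = -0.0141 / 0.1388 = -0.1019 ⇒ -0.10
N(d₁) = N(-0.10) = 0.4602
Δ_call = N(d₁) = 0.4602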